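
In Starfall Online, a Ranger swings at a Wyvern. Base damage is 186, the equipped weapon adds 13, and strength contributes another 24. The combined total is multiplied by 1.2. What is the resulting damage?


Sum base + weapon + str = 186 + 13 + 24 = 223
Multiply by 1.2:
223 * 1.2 = 267.6

267.6 damage


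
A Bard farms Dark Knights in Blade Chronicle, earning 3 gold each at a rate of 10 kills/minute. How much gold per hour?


Gold per minute = 3 * 10 = 30
Gold per hour = 30 * 60 = 1800

1800 gold/hour


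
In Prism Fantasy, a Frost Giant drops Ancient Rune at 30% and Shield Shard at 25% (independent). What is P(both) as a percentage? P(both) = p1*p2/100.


For independent events, P(both) = P(A) * P(B)
= 30% * 25%
= 750 / 100 %
= 7.5%

7.5%


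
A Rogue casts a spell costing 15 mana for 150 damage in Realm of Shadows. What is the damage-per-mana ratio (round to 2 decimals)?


Efficiency = damage / mana
= 150 / 15
= 10.00

10.00 dmg/mana


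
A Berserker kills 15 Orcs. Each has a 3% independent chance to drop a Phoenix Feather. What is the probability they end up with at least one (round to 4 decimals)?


P(at least one) = 1 - P(none) = 1 - (1-p)^n
p = 3/100 = 0.03
1 - p = 0.97
(1 - p)^15 = 0.97^15 = 0.633251
P(at least one) = 1 - 0.633251 = 0.3667

0.3667


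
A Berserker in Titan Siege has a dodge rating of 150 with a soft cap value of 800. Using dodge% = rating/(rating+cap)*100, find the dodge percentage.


dodge% = 150 / (150 + 800) * 100
= 150 / 950 * 100
= 0.157895 * 100
= 15.79%

15.79%


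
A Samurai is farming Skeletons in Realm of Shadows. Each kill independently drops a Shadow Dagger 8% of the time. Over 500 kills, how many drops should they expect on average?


Expected drops = kills * (drop_rate / 100)
= 500 * (8 / 100)
= 500 * 0.08
= 40.0

40.0 drops


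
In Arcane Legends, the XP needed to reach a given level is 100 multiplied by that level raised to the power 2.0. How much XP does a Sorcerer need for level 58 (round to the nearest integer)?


XP = 100 * level^2.0
Substitute level = 58:
XP = 100 * 58^2.0
= 100 * 3364.0
= 336400

336400 XP


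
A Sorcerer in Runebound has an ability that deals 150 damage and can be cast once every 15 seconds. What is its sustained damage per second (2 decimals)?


DPS = damage / cooldown
= 150 / 15
= 10.00

10.00 DPS


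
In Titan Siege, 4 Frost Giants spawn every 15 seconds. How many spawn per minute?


Spawns per minute = count * (60 / interval)
= 4 * (60 / 15)
= 4 * 4.0
= 16.0

16.0 per minute


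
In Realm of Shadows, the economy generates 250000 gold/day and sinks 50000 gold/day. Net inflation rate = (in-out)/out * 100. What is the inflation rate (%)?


Net gold = 250000 - 50000 = 200000
Inflation rate = net / sunk * 100 = 200000 / 50000 * 100
= 4.0 * 100
= 400.00%

400.00%


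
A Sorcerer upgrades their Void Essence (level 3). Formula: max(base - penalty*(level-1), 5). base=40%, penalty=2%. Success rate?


raw_rate = 40 - 2 * (3 - 1)
= 40 - 2 * 2
= 40 - 4
= 36
Apply floor: max(36, 5) = 36%

36%


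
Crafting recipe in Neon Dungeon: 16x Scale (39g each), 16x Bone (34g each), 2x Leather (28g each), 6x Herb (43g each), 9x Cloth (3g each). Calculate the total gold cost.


Cost breakdown:
  Scale: 16 * 39 = 624
  Bone: 16 * 34 = 544
  Leather: 2 * 28 = 56
  Herb: 6 * 43 = 258
  Cloth: 9 * 3 = 27
Total = 624 + 544 + 56 + 258 + 27 = 1509

1509 gold


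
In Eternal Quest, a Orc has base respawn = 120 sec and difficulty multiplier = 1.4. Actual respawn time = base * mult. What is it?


Respawn time = base * multiplier
= 120 * 1.4
= 168.0 seconds

168.0 seconds


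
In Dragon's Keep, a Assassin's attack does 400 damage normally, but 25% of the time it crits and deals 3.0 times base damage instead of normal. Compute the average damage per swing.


E[dmg] = base * (1 + crit_chance * (crit_mult - 1))
cc as decimal = 25/100 = 0.25
cm - 1 = 3.0 - 1 = 2.0
Bonus factor = 0.25 * 2.0 = 0.5
Total multiplier = 1 + 0.5 = 1.5
Expected damage = 400 * 1.5 = 600.00

600.00 damage


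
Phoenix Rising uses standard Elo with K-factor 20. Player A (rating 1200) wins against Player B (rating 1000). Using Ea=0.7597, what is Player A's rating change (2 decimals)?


Elo update: delta = K * (S - Ea), where S = 1 (wins)
S - Ea = 1 - 0.7597 = 0.2403
Rating change = 20 * 0.2403
= 4.81

4.81 rating points


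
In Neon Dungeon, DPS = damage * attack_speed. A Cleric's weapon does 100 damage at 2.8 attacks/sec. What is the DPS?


DPS = damage * attack_speed
= 100 * 2.8
= 280.0

280.0 DPS


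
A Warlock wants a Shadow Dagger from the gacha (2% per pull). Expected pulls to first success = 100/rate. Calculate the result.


Expected pulls for a geometric distribution = 1/p = 100 / rate%
= 100 / 2
= 50.0

50.0 pulls


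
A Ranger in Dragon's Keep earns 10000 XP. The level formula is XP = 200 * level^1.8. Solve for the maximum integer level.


XP = 200 * level^1.8, so level = (XP / 200)^(1/1.8)
= (10000 / 200)^(1/1.8)
= 50.0^0.5556
= 8.7876
Floor: level = 8

level 8


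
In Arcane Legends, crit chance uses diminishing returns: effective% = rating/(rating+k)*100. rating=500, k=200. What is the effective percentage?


effective% = rating / (rating + k) * 100
= 500 / (500 + 200) * 100
= 500 / 700 * 100
= 0.714286 * 100
= 71.43%

71.43%


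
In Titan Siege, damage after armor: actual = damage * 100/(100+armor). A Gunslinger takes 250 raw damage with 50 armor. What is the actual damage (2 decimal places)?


actual = 250 * 100 / (100 + 50)
= 250 * 100 / 150
= 25000 / 150
= 166.67

166.67 damage


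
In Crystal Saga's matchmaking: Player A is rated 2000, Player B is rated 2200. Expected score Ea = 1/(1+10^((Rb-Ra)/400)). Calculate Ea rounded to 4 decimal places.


Elo expected score: Ea = 1/(1 + 10^((Rb-Ra)/400))
Rb - Ra = 2200 - 2000 = 200
(Rb-Ra)/400 = 200/400 = 0.5
10^0.5 = 3.162278
Ea = 1/(1 + 3.162278) = 1/4.162278 = 0.2403

0.2403


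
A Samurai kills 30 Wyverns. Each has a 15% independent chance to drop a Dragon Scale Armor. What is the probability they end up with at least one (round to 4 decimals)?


P(at least one) = 1 - P(none) = 1 - (1-p)^n
p = 15/100 = 0.15
1 - p = 0.85
(1 - p)^30 = 0.85^30 = 0.007631
P(at least one) = 1 - 0.007631 = 0.9924

0.9924


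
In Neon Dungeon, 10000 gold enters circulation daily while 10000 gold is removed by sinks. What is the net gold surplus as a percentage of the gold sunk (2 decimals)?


Net gold = 10000 - 10000 = 0
Inflation rate = net / sunk * 100 = 0 / 10000 * 100
= 0.0 * 100
= 0.00%

0.00%


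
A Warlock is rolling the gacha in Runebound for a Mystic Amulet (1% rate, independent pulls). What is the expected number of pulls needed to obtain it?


Expected pulls for a geometric distribution = 1/p = 100 / rate%
= 100 / 1
= 100.0

100.0 pulls


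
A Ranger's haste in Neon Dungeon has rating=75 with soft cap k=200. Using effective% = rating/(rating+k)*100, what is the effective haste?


effective% = rating / (rating + k) * 100
= 75 / (75 + 200) * 100
= 75 / 275 * 100
= 0.272727 * 100
= 27.27%

27.27%


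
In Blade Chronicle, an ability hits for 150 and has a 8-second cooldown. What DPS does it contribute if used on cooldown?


DPS = damage / cooldown
= 150 / 8
= 18.75

18.75 DPS


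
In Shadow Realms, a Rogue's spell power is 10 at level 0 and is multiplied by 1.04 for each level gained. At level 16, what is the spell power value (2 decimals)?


value = base * growth^level
= 10 * 1.04^16
= 10 * 1.872981
= 18.73

18.73 spell power


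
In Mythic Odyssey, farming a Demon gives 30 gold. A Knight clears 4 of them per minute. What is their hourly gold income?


Gold per minute = 30 * 4 = 120
Gold per hour = 120 * 60 = 7200

7200 gold/hour


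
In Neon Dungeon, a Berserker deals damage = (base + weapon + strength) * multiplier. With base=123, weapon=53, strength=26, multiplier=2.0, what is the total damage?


Sum base + weapon + str = 123 + 53 + 26 = 202
Multiply by 2.0:
202 * 2.0 = 404.0

404.0 damage


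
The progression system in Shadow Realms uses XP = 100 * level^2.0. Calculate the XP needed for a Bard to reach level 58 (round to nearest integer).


XP = 100 * level^2.0
Substitute level = 58:
XP = 100 * 58^2.0
= 100 * 3364.0
= 336400

336400 XP


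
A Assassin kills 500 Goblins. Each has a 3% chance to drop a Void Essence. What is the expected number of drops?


Expected drops = kills * (drop_rate / 100)
= 500 * (3 / 100)
= 500 * 0.03
= 15.0

15.0 drops


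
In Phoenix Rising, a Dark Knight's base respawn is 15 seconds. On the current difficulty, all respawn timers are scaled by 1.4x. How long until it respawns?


Respawn time = base * multiplier
= 15 * 1.4
= 21.0 seconds

21.0 seconds


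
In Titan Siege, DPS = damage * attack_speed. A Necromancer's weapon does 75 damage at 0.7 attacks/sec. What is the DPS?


DPS = damage * attack_speed
= 75 * 0.7
= 52.5

52.5 DPS


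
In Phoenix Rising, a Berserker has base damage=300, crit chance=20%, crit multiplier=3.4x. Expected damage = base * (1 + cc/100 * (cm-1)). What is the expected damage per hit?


E[dmg] = base * (1 + crit_chance * (crit_mult - 1))
cc as decimal = 20/100 = 0.2
cm - 1 = 3.4 - 1 = 2.4
Bonus factor = 0.2 * 2.4 = 0.48
Total multiplier = 1 + 0.48 = 1.48
Expected damage = 300 * 1.48 = 444.00

444.00 damage


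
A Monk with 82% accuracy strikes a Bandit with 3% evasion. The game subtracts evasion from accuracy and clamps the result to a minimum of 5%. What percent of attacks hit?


accuracy - evasion = 82 - 3 = 79
Apply floor: max(79, 5) = 79
Hit chance = 79%

79%


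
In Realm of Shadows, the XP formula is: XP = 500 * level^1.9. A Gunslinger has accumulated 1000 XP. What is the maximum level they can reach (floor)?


XP = 500 * level^1.9, so level = (XP / 500)^(1/1.9)
= (1000 / 500)^(1/1.9)
= 2.0^0.5263
= 1.4402
Floor: level = 1

level 1


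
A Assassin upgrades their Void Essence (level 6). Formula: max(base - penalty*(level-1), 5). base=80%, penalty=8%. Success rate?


raw_rate = 80 - 8 * (6 - 1)
= 80 - 8 * 5
= 80 - 40
= 40
Apply floor: max(40, 5) = 40%

40%


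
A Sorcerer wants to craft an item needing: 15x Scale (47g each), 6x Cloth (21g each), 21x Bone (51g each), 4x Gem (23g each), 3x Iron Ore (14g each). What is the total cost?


Cost breakdown:
  Scale: 15 * 47 = 705
  Cloth: 6 * 21 = 126
  Bone: 21 * 51 = 1071
  Gem: 4 * 23 = 92
  Iron Ore: 3 * 14 = 42
Total = 705 + 126 + 1071 + 92 + 42 = 2036

2036 gold


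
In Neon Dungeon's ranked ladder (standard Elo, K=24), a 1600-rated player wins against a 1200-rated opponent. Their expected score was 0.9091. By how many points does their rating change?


Elo update: delta = K * (S - Ea), where S = 1 (wins)
S - Ea = 1 - 0.9091 = 0.0909
Rating change = 24 * 0.0909
= 2.18

2.18 rating points


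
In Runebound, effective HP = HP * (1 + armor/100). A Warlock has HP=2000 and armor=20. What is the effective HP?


EHP = 2000 * (1 + 20/100)
= 2000 * (1 + 0.2)
= 2000 * 1.2
= 2400.0

2400.0 EHP


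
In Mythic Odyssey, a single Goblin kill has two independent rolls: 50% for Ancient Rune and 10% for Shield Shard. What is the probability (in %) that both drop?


For independent events, P(both) = P(A) * P(B)
= 50% * 10%
= 500 / 100 %
= 5.0%

5.0%


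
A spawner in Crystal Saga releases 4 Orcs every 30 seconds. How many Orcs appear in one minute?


Spawns per minute = count * (60 / interval)
= 4 * (60 / 30)
= 4 * 2.0
= 8.0

8.0 per minute


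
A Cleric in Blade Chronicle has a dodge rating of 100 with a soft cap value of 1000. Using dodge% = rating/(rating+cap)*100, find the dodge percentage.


dodge% = 100 / (100 + 1000) * 100
= 100 / 1100 * 100
= 0.090909 * 100
= 9.09%

9.09%


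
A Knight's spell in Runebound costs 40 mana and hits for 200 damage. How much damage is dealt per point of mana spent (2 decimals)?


Efficiency = damage / mana
= 200 / 40
= 5.00

5.00 dmg/mana


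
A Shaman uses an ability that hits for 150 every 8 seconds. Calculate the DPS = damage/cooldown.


DPS = damage / cooldown
= 150 / 8
= 18.75

18.75 DPS


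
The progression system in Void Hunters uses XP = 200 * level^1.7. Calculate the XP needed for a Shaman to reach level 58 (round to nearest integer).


XP = 200 * level^1.7
Substitute level = 58:
XP = 200 * 58^1.7
= 200 * 995.0103
= 199002

199002 XP


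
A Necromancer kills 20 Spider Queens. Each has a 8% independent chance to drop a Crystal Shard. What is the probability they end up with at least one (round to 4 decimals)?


P(at least one) = 1 - P(none) = 1 - (1-p)^n
p = 8/100 = 0.08
1 - p = 0.92
(1 - p)^20 = 0.92^20 = 0.188693
P(at least one) = 1 - 0.188693 = 0.8113

0.8113


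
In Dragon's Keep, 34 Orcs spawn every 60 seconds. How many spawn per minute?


Spawns per minute = count * (60 / interval)
= 34 * (60 / 60)
= 34 * 1.0
= 34.0

34.0 per minute


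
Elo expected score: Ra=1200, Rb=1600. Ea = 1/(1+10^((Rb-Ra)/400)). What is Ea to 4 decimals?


Elo expected score: Ea = 1/(1 + 10^((Rb-Ra)/400))
Rb - Ra = 1600 - 1200 = 400
(Rb-Ra)/400 = 400/400 = 1.0
10^1.0 = 10.0
Ea = 1/(1 + 10.0) = 1/11.0 = 0.0909

0.0909


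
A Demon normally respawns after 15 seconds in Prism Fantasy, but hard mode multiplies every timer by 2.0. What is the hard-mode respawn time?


Respawn time = base * multiplier
= 15 * 2.0
= 30.0 seconds

30.0 seconds


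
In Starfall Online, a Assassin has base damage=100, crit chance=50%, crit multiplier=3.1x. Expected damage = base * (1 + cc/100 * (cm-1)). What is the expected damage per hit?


E[dmg] = base * (1 + crit_chance * (crit_mult - 1))
cc as decimal = 50/100 = 0.5
cm - 1 = 3.1 - 1 = 2.1
Bonus factor = 0.5 * 2.1 = 1.05
Total multiplier = 1 + 1.05 = 2.05
Expected damage = 100 * 2.05 = 205.00

205.00 damage


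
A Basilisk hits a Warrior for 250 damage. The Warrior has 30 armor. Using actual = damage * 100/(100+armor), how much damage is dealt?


actual = 250 * 100 / (100 + 30)
= 250 * 100 / 130
= 25000 / 130
= 192.31

192.31 damage


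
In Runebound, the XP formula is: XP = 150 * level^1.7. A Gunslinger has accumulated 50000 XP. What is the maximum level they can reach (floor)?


XP = 150 * level^1.7, so level = (XP / 150)^(1/1.7)
= (50000 / 150)^(1/1.7)
= 333.3333^0.5882
= 30.4822
Floor: level = 30

level 30


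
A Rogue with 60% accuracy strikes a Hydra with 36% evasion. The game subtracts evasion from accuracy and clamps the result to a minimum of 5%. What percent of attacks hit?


accuracy - evasion = 60 - 36 = 24
Apply floor: max(24, 5) = 24
Hit chance = 24%

24%


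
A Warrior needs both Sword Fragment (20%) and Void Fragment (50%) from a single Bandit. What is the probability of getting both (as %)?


For independent events, P(both) = P(A) * P(B)
= 20% * 50%
= 1000 / 100 %
= 10.0%

10.0%


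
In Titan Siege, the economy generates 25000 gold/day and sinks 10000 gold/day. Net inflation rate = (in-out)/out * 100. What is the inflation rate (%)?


Net gold = 25000 - 10000 = 15000
Inflation rate = net / sunk * 100 = 15000 / 10000 * 100
= 1.5 * 100
= 150.00%

150.00%


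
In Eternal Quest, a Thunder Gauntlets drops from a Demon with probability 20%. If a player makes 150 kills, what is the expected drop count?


Expected drops = kills * (drop_rate / 100)
= 150 * (20 / 100)
= 150 * 0.2
= 30.0

30.0 drops


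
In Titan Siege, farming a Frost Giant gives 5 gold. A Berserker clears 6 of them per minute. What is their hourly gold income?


Gold per minute = 5 * 6 = 30
Gold per hour = 30 * 60 = 1800

1800 gold/hour


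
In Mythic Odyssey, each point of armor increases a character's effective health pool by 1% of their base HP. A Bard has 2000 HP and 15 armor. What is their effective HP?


EHP = 2000 * (1 + 15/100)
= 2000 * (1 + 0.15)
= 2000 * 1.15
= 2300.0

2300.0 EHP


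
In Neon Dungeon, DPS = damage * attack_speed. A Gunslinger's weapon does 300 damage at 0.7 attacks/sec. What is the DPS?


DPS = damage * attack_speed
= 300 * 0.7
= 210.0

210.0 DPS


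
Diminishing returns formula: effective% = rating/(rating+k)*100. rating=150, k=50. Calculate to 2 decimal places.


effective% = rating / (rating + k) * 100
= 150 / (150 + 50) * 100
= 150 / 200 * 100
= 0.75 * 100
= 75.00%

75.00%


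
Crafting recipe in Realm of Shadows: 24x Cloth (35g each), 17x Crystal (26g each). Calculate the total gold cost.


Cost breakdown:
  Cloth: 24 * 35 = 840
  Crystal: 17 * 26 = 442
Total = 840 + 442 = 1282

1282 gold


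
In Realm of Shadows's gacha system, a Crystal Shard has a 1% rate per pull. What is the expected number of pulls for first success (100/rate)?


Expected pulls for a geometric distribution = 1/p = 100 / rate%
= 100 / 1
= 100.0

100.0 pulls


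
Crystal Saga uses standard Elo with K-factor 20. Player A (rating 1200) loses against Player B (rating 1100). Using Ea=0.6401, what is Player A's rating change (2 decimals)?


Elo update: delta = K * (S - Ea), where S = 0 (loses)
S - Ea = 0 - 0.6401 = -0.6401
Rating change = 20 * -0.6401
= -12.80

-12.80 rating points


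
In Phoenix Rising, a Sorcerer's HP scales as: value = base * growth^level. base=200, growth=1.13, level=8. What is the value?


value = base * growth^level
= 200 * 1.13^8
= 200 * 2.658444
= 531.69

531.69 HP


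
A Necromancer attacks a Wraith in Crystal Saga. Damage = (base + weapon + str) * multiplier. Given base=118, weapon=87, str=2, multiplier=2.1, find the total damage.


Sum base + weapon + str = 118 + 87 + 2 = 207
Multiply by 2.1:
207 * 2.1 = 434.7

434.7 damage


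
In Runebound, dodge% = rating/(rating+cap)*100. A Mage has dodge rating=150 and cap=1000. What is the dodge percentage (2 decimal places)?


dodge% = 150 / (150 + 1000) * 100
= 150 / 1150 * 100
= 0.130435 * 100
= 13.04%

13.04%


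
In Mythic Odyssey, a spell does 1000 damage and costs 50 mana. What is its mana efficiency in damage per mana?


Efficiency = damage / mana
= 1000 / 50
= 20.00

20.00 dmg/mana


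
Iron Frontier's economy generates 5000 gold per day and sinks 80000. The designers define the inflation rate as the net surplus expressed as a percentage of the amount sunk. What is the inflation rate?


Net gold = 5000 - 80000 = -75000
Inflation rate = net / sunk * 100 = -75000 / 80000 * 100
= -0.9375 * 100
= -93.75%

-93.75%


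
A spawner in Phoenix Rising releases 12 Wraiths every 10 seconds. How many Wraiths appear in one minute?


Spawns per minute = count * (60 / interval)
= 12 * (60 / 10)
= 12 * 6.0
= 72.0

72.0 per minute


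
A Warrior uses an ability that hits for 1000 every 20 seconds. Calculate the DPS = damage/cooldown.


DPS = damage / cooldown
= 1000 / 20
= 50.00

50.00 DPS


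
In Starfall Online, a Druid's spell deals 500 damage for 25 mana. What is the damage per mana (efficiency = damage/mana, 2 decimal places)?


Efficiency = damage / mana
= 500 / 25
= 20.00

20.00 dmg/mana


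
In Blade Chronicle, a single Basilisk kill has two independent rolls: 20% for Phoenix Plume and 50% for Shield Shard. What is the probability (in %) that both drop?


For independent events, P(both) = P(A) * P(B)
= 20% * 50%
= 1000 / 100 %
= 10.0%

10.0%


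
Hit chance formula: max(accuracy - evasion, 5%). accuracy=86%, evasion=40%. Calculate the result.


accuracy - evasion = 86 - 40 = 46
Apply floor: max(46, 5) = 46
Hit chance = 46%

46%


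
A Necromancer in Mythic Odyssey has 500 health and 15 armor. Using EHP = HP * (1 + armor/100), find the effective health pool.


EHP = 500 * (1 + 15/100)
= 500 * (1 + 0.15)
= 500 * 1.15
= 575.0

575.0 EHP


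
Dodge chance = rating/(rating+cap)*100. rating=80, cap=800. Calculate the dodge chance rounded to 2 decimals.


dodge% = 80 / (80 + 800) * 100
= 80 / 880 * 100
= 0.090909 * 100
= 9.09%

9.09%


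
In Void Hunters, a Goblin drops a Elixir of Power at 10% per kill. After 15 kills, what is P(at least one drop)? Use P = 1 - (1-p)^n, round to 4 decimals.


P(at least one) = 1 - P(none) = 1 - (1-p)^n
p = 10/100 = 0.1
1 - p = 0.9
(1 - p)^15 = 0.9^15 = 0.205891
P(at least one) = 1 - 0.205891 = 0.7941

0.7941


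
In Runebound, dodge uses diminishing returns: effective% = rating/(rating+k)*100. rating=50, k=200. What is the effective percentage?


effective% = rating / (rating + k) * 100
= 50 / (50 + 200) * 100
= 50 / 250 * 100
= 0.2 * 100
= 20.00%

20.00%


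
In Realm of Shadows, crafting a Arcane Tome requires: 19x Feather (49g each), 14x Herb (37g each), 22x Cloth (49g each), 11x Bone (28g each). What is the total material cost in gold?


Cost breakdown:
  Feather: 19 * 49 = 931
  Herb: 14 * 37 = 518
  Cloth: 22 * 49 = 1078
  Bone: 11 * 28 = 308
Total = 931 + 518 + 1078 + 308 = 2835

2835 gold


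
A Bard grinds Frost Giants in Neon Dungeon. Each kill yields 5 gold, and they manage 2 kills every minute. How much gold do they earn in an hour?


Gold per minute = 5 * 2 = 10
Gold per hour = 10 * 60 = 600

600 gold/hour


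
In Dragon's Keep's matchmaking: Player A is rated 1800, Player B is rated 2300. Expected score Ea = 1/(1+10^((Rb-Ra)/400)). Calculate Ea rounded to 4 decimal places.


Elo expected score: Ea = 1/(1 + 10^((Rb-Ra)/400))
Rb - Ra = 2300 - 1800 = 500
(Rb-Ra)/400 = 500/400 = 1.25
10^1.25 = 17.782794
Ea = 1/(1 + 17.782794) = 1/18.782794 = 0.0532

0.0532


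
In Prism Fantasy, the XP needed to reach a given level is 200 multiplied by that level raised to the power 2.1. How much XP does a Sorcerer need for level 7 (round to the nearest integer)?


XP = 200 * level^2.1
Substitute level = 7:
XP = 200 * 7^2.1
= 200 * 59.5259
= 11905

11905 XP


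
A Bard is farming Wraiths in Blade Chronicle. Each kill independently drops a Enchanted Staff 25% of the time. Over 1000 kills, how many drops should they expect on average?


Expected drops = kills * (drop_rate / 100)
= 1000 * (25 / 100)
= 1000 * 0.25
= 250.0

250.0 drops


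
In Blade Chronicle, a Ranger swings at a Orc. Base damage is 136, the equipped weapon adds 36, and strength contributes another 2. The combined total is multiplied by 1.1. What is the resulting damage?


Sum base + weapon + str = 136 + 36 + 2 = 174
Multiply by 1.1:
174 * 1.1 = 191.4

191.4 damage


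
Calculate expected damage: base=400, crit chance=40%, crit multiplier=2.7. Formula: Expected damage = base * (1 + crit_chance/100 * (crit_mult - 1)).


E[dmg] = base * (1 + crit_chance * (crit_mult - 1))
cc as decimal = 40/100 = 0.4
cm - 1 = 2.7 - 1 = 1.7
Bonus factor = 0.4 * 1.7 = 0.68
Total multiplier = 1 + 0.68 = 1.68
Expected damage = 400 * 1.68 = 672.00

672.00 damage


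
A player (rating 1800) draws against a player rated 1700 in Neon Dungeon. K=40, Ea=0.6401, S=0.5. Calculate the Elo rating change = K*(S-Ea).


Elo update: delta = K * (S - Ea), where S = 0.5 (draws)
S - Ea = 0.5 - 0.6401 = -0.1401
Rating change = 40 * -0.1401
= -5.60

-5.60 rating points


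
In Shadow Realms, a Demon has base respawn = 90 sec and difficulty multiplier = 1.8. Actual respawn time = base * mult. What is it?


Respawn time = base * multiplier
= 90 * 1.8
= 162.0 seconds

162.0 seconds


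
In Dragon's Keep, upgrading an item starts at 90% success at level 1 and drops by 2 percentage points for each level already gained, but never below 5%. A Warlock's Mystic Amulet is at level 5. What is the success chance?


raw_rate = 90 - 2 * (5 - 1)
= 90 - 2 * 4
= 90 - 8
= 82
Apply floor: max(82, 5) = 82%

82%


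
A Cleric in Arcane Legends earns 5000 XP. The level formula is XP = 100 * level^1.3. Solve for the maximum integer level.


XP = 100 * level^1.3, so level = (XP / 100)^(1/1.3)
= (5000 / 100)^(1/1.3)
= 50.0^0.7692
= 20.2722
Floor: level = 20

level 20


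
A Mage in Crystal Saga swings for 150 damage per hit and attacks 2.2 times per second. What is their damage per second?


DPS = damage * attack_speed
= 150 * 2.2
= 330.0

330.0 DPS


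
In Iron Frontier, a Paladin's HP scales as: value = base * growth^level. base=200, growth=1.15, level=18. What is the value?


value = base * growth^level
= 200 * 1.15^18
= 200 * 12.375454
= 2475.09

2475.09 HP


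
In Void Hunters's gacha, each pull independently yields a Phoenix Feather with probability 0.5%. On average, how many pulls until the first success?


Expected pulls for a geometric distribution = 1/p = 100 / rate%
= 100 / 0.5
= 200.0

200.0 pulls


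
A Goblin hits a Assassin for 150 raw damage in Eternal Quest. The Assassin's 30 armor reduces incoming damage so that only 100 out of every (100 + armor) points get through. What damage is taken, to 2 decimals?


actual = 150 * 100 / (100 + 30)
= 150 * 100 / 130
= 15000 / 130
= 115.38

115.38 damage


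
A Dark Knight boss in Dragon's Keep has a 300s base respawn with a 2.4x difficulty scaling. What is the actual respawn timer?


Respawn time = base * multiplier
= 300 * 2.4
= 720.0 seconds

720.0 seconds


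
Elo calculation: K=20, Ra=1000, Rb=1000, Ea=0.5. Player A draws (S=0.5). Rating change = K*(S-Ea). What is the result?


Elo update: delta = K * (S - Ea), where S = 0.5 (draws)
S - Ea = 0.5 - 0.5 = 0.0
Rating change = 20 * 0.0
= 0.00

0.00 rating points


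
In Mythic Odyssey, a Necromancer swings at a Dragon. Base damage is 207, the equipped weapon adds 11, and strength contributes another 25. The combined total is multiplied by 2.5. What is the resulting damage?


Sum base + weapon + str = 207 + 11 + 25 = 243
Multiply by 2.5:
243 * 2.5 = 607.5

607.5 damage


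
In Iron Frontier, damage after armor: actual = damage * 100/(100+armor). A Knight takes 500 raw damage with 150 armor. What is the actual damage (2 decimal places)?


actual = 500 * 100 / (100 + 150)
= 500 * 100 / 250
= 50000 / 250
= 200.00

200.00 damage


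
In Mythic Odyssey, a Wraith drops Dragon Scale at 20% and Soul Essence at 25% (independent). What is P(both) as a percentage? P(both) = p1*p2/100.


For independent events, P(both) = P(A) * P(B)
= 20% * 25%
= 500 / 100 %
= 5.0%

5.0%


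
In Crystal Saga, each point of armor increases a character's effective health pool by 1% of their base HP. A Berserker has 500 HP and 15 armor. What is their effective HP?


EHP = 500 * (1 + 15/100)
= 500 * (1 + 0.15)
= 500 * 1.15
= 575.0

575.0 EHP


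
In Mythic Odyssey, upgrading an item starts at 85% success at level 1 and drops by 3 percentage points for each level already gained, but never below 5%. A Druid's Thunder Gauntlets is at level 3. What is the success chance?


raw_rate = 85 - 3 * (3 - 1)
= 85 - 3 * 2
= 85 - 6
= 79
Apply floor: max(79, 5) = 79%

79%


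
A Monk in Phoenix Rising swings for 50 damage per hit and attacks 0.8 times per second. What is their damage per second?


DPS = damage * attack_speed
= 50 * 0.8
= 40.0

40.0 DPS


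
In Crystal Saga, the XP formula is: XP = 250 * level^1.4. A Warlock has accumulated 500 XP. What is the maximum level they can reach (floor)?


XP = 250 * level^1.4, so level = (XP / 250)^(1/1.4)
= (500 / 250)^(1/1.4)
= 2.0^0.7143
= 1.6407
Floor: level = 1

level 1


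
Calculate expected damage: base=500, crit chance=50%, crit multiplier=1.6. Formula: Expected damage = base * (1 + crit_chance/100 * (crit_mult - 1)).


E[dmg] = base * (1 + crit_chance * (crit_mult - 1))
cc as decimal = 50/100 = 0.5
cm - 1 = 1.6 - 1 = 0.6
Bonus factor = 0.5 * 0.6 = 0.3
Total multiplier = 1 + 0.3 = 1.3
Expected damage = 500 * 1.3 = 650.00

650.00 damage


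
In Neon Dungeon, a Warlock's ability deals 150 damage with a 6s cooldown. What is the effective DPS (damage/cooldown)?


DPS = damage / cooldown
= 150 / 6
= 25.00

25.00 DPS


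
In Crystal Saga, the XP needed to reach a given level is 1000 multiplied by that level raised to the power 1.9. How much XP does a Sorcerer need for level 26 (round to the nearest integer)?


XP = 1000 * level^1.9
Substitute level = 26:
XP = 1000 * 26^1.9
= 1000 * 488.0332
= 488033

488033 XP


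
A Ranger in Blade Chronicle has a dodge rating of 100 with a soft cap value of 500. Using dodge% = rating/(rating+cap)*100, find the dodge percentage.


dodge% = 100 / (100 + 500) * 100
= 100 / 600 * 100
= 0.166667 * 100
= 16.67%

16.67%


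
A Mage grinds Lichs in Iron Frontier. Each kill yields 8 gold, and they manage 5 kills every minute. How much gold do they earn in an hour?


Gold per minute = 8 * 5 = 40
Gold per hour = 40 * 60 = 2400

2400 gold/hour


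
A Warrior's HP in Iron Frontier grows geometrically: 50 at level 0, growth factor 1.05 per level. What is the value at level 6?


value = base * growth^level
= 50 * 1.05^6
= 50 * 1.340096
= 67.00

67.00 HP


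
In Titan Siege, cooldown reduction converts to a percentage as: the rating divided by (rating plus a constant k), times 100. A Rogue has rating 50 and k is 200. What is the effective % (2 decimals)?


effective% = rating / (rating + k) * 100
= 50 / (50 + 200) * 100
= 50 / 250 * 100
= 0.2 * 100
= 20.00%

20.00%


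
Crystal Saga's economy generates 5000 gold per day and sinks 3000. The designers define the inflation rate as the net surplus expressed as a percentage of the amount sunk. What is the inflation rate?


Net gold = 5000 - 3000 = 2000
Inflation rate = net / sunk * 100 = 2000 / 3000 * 100
= 0.666667 * 100
= 66.67%

66.67%


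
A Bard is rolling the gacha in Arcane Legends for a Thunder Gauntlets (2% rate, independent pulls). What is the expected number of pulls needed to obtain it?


Expected pulls for a geometric distribution = 1/p = 100 / rate%
= 100 / 2
= 50.0

50.0 pulls


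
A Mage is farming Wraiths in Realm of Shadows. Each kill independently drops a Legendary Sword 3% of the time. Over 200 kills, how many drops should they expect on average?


Expected drops = kills * (drop_rate / 100)
= 200 * (3 / 100)
= 200 * 0.03
= 6.0

6.0 drops


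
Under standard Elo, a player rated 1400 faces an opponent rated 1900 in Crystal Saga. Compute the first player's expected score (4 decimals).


Elo expected score: Ea = 1/(1 + 10^((Rb-Ra)/400))
Rb - Ra = 1900 - 1400 = 500
(Rb-Ra)/400 = 500/400 = 1.25
10^1.25 = 17.782794
Ea = 1/(1 + 17.782794) = 1/18.782794 = 0.0532

0.0532


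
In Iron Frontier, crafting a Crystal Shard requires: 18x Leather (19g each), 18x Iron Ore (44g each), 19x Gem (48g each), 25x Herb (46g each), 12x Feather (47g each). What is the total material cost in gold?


Cost breakdown:
  Leather: 18 * 19 = 342
  Iron Ore: 18 * 44 = 792
  Gem: 19 * 48 = 912
  Herb: 25 * 46 = 1150
  Feather: 12 * 47 = 564
Total = 342 + 792 + 912 + 1150 + 564 = 3760

3760 gold


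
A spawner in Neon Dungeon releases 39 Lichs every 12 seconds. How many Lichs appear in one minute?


Spawns per minute = count * (60 / interval)
= 39 * (60 / 12)
= 39 * 5.0
= 195.0

195.0 per minute


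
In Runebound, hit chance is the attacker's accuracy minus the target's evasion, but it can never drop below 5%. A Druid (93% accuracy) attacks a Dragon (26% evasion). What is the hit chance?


accuracy - evasion = 93 - 26 = 67
Apply floor: max(67, 5) = 67
Hit chance = 67%

67%


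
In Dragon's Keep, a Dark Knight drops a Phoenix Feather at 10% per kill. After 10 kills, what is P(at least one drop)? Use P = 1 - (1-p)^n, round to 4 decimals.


P(at least one) = 1 - P(none) = 1 - (1-p)^n
p = 10/100 = 0.1
1 - p = 0.9
(1 - p)^10 = 0.9^10 = 0.348678
P(at least one) = 1 - 0.348678 = 0.6513

0.6513


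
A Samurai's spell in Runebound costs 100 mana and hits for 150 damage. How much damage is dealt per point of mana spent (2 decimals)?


Efficiency = damage / mana
= 150 / 100
= 1.50

1.50 dmg/mana


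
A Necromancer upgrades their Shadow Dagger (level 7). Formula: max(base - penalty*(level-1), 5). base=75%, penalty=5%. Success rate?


raw_rate = 75 - 5 * (7 - 1)
= 75 - 5 * 6
= 75 - 30
= 45
Apply floor: max(45, 5) = 45%

45%


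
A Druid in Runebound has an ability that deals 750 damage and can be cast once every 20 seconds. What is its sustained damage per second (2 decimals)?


DPS = damage / cooldown
= 750 / 20
= 37.50

37.50 DPS


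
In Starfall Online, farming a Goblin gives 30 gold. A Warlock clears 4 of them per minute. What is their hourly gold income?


Gold per minute = 30 * 4 = 120
Gold per hour = 120 * 60 = 7200

7200 gold/hour


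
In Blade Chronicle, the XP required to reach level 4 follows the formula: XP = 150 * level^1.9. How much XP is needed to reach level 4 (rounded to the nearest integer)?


XP = 150 * level^1.9
Substitute level = 4:
XP = 150 * 4^1.9
= 150 * 13.9288
= 2089

2089 XP


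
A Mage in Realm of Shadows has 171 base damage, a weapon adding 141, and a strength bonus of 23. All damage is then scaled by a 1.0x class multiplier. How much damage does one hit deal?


Sum base + weapon + str = 171 + 141 + 23 = 335
Multiply by 1.0:
335 * 1.0 = 335.0

335.0 damage


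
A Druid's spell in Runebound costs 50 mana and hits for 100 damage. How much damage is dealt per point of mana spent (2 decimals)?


Efficiency = damage / mana
= 100 / 50
= 2.00

2.00 dmg/mana


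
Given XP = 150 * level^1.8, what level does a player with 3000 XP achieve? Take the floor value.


XP = 150 * level^1.8, so level = (XP / 150)^(1/1.8)
= (3000 / 150)^(1/1.8)
= 20.0^0.5556
= 5.282
Floor: level = 5

level 5


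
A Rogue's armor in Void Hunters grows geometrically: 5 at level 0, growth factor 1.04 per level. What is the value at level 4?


value = base * growth^level
= 5 * 1.04^4
= 5 * 1.169859
= 5.85

5.85 armor


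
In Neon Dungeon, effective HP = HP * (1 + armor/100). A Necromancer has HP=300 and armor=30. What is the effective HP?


EHP = 300 * (1 + 30/100)
= 300 * (1 + 0.3)
= 300 * 1.3
= 390.0

390.0 EHP


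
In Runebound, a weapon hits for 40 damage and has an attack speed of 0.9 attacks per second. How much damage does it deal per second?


DPS = damage * attack_speed
= 40 * 0.9
= 36.0

36.0 DPS


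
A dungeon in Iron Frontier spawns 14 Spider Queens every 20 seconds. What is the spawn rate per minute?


Spawns per minute = count * (60 / interval)
= 14 * (60 / 20)
= 14 * 3.0
= 42.0

42.0 per minute


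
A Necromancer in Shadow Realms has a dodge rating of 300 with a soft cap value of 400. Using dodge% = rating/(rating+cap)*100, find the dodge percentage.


dodge% = 300 / (300 + 400) * 100
= 300 / 700 * 100
= 0.428571 * 100
= 42.86%

42.86%


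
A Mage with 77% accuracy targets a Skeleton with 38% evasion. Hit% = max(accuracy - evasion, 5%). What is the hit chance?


accuracy - evasion = 77 - 38 = 39
Apply floor: max(39, 5) = 39
Hit chance = 39%

39%


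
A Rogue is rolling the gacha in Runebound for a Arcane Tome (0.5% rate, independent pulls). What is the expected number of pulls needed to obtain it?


Expected pulls for a geometric distribution = 1/p = 100 / rate%
= 100 / 0.5
= 200.0

200.0 pulls


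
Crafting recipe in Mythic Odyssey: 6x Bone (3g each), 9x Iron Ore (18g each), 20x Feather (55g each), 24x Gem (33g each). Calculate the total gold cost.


Cost breakdown:
  Bone: 6 * 3 = 18
  Iron Ore: 9 * 18 = 162
  Feather: 20 * 55 = 1100
  Gem: 24 * 33 = 792
Total = 18 + 162 + 1100 + 792 = 2072

2072 gold


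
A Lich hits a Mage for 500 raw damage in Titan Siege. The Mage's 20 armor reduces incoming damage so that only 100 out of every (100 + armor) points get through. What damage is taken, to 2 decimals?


actual = 500 * 100 / (100 + 20)
= 500 * 100 / 120
= 50000 / 120
= 416.67

416.67 damage


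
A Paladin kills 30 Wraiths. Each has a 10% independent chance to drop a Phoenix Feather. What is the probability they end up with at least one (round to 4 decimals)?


P(at least one) = 1 - P(none) = 1 - (1-p)^n
p = 10/100 = 0.1
1 - p = 0.9
(1 - p)^30 = 0.9^30 = 0.042391
P(at least one) = 1 - 0.042391 = 0.9576

0.9576


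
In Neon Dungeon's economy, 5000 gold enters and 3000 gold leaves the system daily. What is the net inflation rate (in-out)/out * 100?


Net gold = 5000 - 3000 = 2000
Inflation rate = net / sunk * 100 = 2000 / 3000 * 100
= 0.666667 * 100
= 66.67%

66.67%


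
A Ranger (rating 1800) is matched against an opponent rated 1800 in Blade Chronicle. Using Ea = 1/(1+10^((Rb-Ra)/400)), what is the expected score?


Elo expected score: Ea = 1/(1 + 10^((Rb-Ra)/400))
Rb - Ra = 1800 - 1800 = 0
(Rb-Ra)/400 = 0/400 = 0.0
10^0.0 = 1.0
Ea = 1/(1 + 1.0) = 1/2.0 = 0.5000

0.5000


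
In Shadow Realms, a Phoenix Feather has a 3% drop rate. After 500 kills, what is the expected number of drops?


Expected drops = kills * (drop_rate / 100)
= 500 * (3 / 100)
= 500 * 0.03
= 15.0

15.0 drops


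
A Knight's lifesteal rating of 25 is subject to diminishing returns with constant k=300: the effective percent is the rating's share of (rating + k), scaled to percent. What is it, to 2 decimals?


effective% = rating / (rating + k) * 100
= 25 / (25 + 300) * 100
= 25 / 325 * 100
= 0.076923 * 100
= 7.69%

7.69%


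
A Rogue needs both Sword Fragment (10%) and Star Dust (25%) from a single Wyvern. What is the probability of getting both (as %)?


For independent events, P(both) = P(A) * P(B)
= 10% * 25%
= 250 / 100 %
= 2.5%

2.5%


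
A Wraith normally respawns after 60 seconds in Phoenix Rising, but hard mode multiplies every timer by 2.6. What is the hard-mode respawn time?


Respawn time = base * multiplier
= 60 * 2.6
= 156.0 seconds

156.0 seconds


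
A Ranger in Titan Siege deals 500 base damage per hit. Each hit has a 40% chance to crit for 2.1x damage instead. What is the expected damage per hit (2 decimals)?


E[dmg] = base * (1 + crit_chance * (crit_mult - 1))
cc as decimal = 40/100 = 0.4
cm - 1 = 2.1 - 1 = 1.1
Bonus factor = 0.4 * 1.1 = 0.44
Total multiplier = 1 + 0.44 = 1.44
Expected damage = 500 * 1.44 = 720.00

720.00 damage


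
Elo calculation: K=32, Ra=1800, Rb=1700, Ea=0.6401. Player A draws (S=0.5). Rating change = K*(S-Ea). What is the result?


Elo update: delta = K * (S - Ea), where S = 0.5 (draws)
S - Ea = 0.5 - 0.6401 = -0.1401
Rating change = 32 * -0.1401
= -4.48

-4.48 rating points


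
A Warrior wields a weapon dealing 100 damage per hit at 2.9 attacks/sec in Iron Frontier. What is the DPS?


DPS = damage * attack_speed
= 100 * 2.9
= 290.0

290.0 DPS


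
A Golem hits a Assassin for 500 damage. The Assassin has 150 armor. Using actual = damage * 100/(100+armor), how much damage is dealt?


actual = 500 * 100 / (100 + 150)
= 500 * 100 / 250
= 50000 / 250
= 200.00

200.00 damage


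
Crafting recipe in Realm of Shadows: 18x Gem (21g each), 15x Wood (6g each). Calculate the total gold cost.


Cost breakdown:
  Gem: 18 * 21 = 378
  Wood: 15 * 6 = 90
Total = 378 + 90 = 468

468 gold


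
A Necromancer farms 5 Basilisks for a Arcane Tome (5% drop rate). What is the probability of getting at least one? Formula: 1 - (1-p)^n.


P(at least one) = 1 - P(none) = 1 - (1-p)^n
p = 5/100 = 0.05
1 - p = 0.95
(1 - p)^5 = 0.95^5 = 0.773781
P(at least one) = 1 - 0.773781 = 0.2262

0.2262


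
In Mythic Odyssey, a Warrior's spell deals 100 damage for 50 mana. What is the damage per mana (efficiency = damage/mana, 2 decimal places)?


Efficiency = damage / mana
= 100 / 50
= 2.00

2.00 dmg/mana


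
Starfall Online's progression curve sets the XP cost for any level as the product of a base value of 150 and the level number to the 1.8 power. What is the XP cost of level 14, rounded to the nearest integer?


XP = 150 * level^1.8
Substitute level = 14:
XP = 150 * 14^1.8
= 150 * 115.6193
= 17343

17343 XP


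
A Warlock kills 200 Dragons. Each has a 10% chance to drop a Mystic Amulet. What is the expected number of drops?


Expected drops = kills * (drop_rate / 100)
= 200 * (10 / 100)
= 200 * 0.1
= 20.0

20.0 drops


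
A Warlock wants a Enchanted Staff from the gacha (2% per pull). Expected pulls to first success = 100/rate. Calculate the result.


Expected pulls for a geometric distribution = 1/p = 100 / rate%
= 100 / 2
= 50.0

50.0 pulls
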